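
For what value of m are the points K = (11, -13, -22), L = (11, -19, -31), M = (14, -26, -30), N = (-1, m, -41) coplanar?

5

Coplanarity ⇔ det[KL; KM; KN] = 0.
Expanding, this is linear in m: (-27)m + (135) = 0.
So m = 5.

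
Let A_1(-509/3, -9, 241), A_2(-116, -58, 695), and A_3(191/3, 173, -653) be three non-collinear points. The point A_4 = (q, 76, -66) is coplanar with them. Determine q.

The plane through A_1, A_2, A_3 has equation −38822x + (461734/3)y + (63602/3)z = 10310958.
Substituting A_4: (-38822)q + (30894052/3) = 10310958, so q = -1/3.

-1/3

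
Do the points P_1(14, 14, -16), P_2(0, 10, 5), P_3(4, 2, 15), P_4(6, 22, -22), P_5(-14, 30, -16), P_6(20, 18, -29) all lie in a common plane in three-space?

Yes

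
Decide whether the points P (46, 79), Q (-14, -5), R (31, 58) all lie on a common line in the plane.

Yes

PQ = (-60, -84), PR = (-15, -21).
Twice the signed area of △PQR is (-60)(-21) − (-84)(-15) = 0.
The triangle is degenerate (zero area), so the points are collinear.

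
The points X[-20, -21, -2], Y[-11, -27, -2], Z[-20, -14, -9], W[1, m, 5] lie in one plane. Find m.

Normal to plane XYZ: n = (42, 63, 63); plane equation n·P = -2289.
Requiring n·W = -2289: (63)m + (357) = -2289.
So m = -42.

-42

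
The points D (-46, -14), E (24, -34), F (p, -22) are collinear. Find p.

The three points are collinear iff det[DE; DF] = 0.
This determinant is linear in p: (20)p + (360) = 0, so p = -18.

-18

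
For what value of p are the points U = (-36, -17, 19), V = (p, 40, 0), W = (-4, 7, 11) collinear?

40

Collinearity requires UV × UW = 0; each component is linear in p.
The y-component gives (8)p + (-320) = 0, so p = 40.
The remaining components then also vanish.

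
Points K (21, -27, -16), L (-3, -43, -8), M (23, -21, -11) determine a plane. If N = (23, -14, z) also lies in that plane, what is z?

-5/2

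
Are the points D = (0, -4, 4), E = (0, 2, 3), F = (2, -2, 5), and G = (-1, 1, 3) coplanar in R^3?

No

The four points are coplanar iff the 3×3 determinant with rows DE, DF, DG is zero.
Rows: (0, 6, -1), (2, 2, 1), (-1, 5, -1).
Expanding along the first row: (0)(-7) − (6)(-1) + (-1)(12) = -6.
Nonzero ⇒ not coplanar.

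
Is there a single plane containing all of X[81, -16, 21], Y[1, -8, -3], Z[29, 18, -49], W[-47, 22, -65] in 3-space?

Yes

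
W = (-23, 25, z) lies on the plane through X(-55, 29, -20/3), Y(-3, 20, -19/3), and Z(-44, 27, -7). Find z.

Coplanarity requires XY · (XZ × XW) = 0.
XY = (52, -9, 1/3), XZ = (11, -2, -1/3); the triple product is linear in z with coefficient -5 and constant term 0.
Setting it to zero: z = 0.

0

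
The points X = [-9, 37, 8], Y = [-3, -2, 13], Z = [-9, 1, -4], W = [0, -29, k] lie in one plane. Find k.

13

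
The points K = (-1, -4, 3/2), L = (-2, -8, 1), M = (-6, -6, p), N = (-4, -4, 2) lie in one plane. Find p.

Coplanarity ⇔ det[KL; KM; KN] = 0.
Expanding, this is linear in p: (12)p + (-24) = 0.
So p = 2.

2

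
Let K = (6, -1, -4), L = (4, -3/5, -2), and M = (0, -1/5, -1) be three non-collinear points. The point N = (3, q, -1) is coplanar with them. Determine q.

-2/5

The plane through K, L, M has equation −(2/5)x − 6y + (4/5)z = 2/5.
Substituting N: (-6)q + (-2) = 2/5, so q = -2/5.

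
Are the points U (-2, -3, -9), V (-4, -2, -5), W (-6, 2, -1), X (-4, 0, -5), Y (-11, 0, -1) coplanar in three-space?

The plane through U, V, W has normal n = UV × UW = (-12, 0, -6) and equation n·P = 78.
Checking the remaining points: n·X = 78, n·Y = 138.
Since n·Y = 138 ≠ 78, Y is off the plane and the points are not all coplanar.

No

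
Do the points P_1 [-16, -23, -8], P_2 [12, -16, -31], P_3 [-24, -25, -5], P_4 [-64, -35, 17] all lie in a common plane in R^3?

Yes

With P_1 as base: P_1P_2 = (28, 7, -23), P_1P_3 = (-8, -2, 3), P_1P_4 = (-48, -12, 25).
P_1P_3 × P_1P_4 = (-14, 56, 0).
P_1P_2 · (P_1P_3 × P_1P_4) = 0.
The scalar triple product vanishes, so the four points are coplanar.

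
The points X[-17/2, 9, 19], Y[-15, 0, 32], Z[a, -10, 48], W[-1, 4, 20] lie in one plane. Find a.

Normal to plane XYW: n = (56, 104, 100); plane equation n·P = 2360.
Requiring n·Z = 2360: (56)a + (3760) = 2360.
So a = -25.

-25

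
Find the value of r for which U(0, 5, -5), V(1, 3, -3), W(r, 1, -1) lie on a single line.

2

Collinearity requires UV × UW = 0; each component is linear in r.
The y-component gives (2)r + (-4) = 0, so r = 2.
The remaining components then also vanish.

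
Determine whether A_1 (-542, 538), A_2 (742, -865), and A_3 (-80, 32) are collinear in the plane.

No

A_1A_2 = (1284, -1403), A_1A_3 = (462, -506).
Twice the signed area of △A_1A_2A_3 is (1284)(-506) − (-1403)(462) = -1518.
The area is nonzero, so the three points are not collinear.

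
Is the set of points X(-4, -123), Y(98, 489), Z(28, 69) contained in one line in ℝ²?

Yes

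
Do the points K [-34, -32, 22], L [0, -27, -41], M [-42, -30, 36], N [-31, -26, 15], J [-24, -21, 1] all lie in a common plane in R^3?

The plane through K, L, M has normal n = KL × KM = (196, 28, 108) and equation n·P = -5184.
Checking the remaining points: n·N = -5184, n·J = -5184.
All equal -5184, so all 5 points lie in one plane.

Yes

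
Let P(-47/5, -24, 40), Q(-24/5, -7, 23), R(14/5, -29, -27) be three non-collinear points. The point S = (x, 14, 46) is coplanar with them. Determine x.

A normal to the plane is n = PQ × PR = (-1224, 504/5, -1152/5).
S lies in the plane iff n · PS = 0.
This gives (-1224)x + (-45288/5) = 0, so x = -37/5.

-37/5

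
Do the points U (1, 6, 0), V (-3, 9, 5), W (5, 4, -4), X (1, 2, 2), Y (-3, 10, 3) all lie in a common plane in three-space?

The plane through U, V, W has normal n = UV × UW = (-2, 4, -4) and equation n·P = 22.
Checking the remaining points: n·X = -2, n·Y = 34.
Since n·X = -2 ≠ 22, X is off the plane and the points are not all coplanar.

No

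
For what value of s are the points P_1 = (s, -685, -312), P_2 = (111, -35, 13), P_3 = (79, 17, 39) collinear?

511

Collinearity requires P_1P_2 × P_1P_3 = 0; each component is linear in s.
The y-component gives (26)s + (-13286) = 0, so s = 511.
The remaining components then also vanish.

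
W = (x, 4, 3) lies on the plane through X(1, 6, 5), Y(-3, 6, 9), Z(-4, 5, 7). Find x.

Coplanarity requires XY · (XZ × XW) = 0.
XY = (-4, 0, 4), XZ = (-5, -1, 2); the triple product is linear in x with coefficient 4 and constant term 12.
Setting it to zero: x = -3.

-3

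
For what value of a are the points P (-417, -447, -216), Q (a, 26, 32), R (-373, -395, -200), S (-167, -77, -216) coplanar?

40

Coplanarity ⇔ det[PQ; PR; PS] = 0.
Expanding, this is linear in a: (-5920)a + (236800) = 0.
So a = 40.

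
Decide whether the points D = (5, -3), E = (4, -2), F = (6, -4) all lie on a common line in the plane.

DE = (-1, 1), DF = (1, -1).
det[DE; DF] = (-1)(-1) − (1)(1) = 0.
The determinant is zero, so the points are collinear.

Yes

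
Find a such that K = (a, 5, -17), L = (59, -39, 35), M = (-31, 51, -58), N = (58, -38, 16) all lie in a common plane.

The points are coplanar iff KL · (KM × KN) = 0.
Expanding, this is linear in a: (1617)a + (-24255) = 0.
So a = 15.

15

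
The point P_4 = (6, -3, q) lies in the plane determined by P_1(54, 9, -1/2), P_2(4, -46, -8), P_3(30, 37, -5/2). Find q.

The plane through P_1, P_2, P_3 has equation 320x + 80y − 2720z = 19360.
Substituting P_4: (-2720)q + (1680) = 19360, so q = -13/2.

-13/2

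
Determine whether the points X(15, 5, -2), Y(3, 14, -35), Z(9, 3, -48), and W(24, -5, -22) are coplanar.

With X as base: XY = (-12, 9, -33), XZ = (-6, -2, -46), XW = (9, -10, -20).
XZ × XW = (-420, -534, 78).
XY · (XZ × XW) = -2340.
Since -2340 ≠ 0, the four points are not coplanar.

No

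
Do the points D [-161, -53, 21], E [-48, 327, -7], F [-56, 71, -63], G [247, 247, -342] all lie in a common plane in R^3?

The four points are coplanar iff the 3×3 determinant with rows DE, DF, DG is zero.
Rows: (113, 380, -28), (105, 124, -84), (408, 300, -363).
Expanding along the first row: (113)(-19812) − (380)(-3843) + (-28)(-19092) = -243840.
Nonzero ⇒ not coplanar.

No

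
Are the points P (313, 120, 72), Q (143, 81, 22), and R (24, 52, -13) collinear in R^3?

No

PQ = (-170, -39, -50), PR = (-289, -68, -85).
PQ × PR = (-85, 0, 289).
The cross product is nonzero, so the points do not lie on one line.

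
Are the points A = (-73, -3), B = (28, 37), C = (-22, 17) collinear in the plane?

AB = (101, 40), AC = (51, 20).
det[AB; AC] = (101)(20) − (40)(51) = -20.
The determinant is nonzero, so they are not collinear.

No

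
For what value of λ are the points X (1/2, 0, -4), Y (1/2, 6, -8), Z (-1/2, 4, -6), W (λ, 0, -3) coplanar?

-1

Normal to plane XYZ: n = (4, 4, 6); plane equation n·P = -22.
Requiring n·W = -22: (4)λ + (-18) = -22.
So λ = -1.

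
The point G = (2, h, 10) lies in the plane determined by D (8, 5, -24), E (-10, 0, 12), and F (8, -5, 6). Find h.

-4

The plane through D, E, F has equation 210x + 540y + 180z = 60.
Substituting G: (540)h + (2220) = 60, so h = -4.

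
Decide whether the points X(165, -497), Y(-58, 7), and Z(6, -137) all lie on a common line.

XY = (-223, 504), XZ = (-159, 360).
If collinear, XZ would be a scalar multiple of XY. But (-223)·(360) ≠ (504)·(-159) (difference -144), so they are not parallel; the points are not collinear.

No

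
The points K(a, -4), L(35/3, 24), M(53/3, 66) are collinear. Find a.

23/3

The three points are collinear iff det[KL; KM] = 0.
This determinant is linear in a: (-42)a + (322) = 0, so a = 23/3.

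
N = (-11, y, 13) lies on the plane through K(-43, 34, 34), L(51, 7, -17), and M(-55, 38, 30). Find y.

25

Coplanarity requires KL · (KM × KN) = 0.
KL = (94, -27, -51), KM = (-12, 4, -4); the triple product is linear in y with coefficient 988 and constant term -24700.
Setting it to zero: y = 25.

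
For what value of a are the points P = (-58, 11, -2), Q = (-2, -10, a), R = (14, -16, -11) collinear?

Collinearity requires PQ × PR = 0; each component is linear in a.
The x-component gives (27)a + (243) = 0, so a = -9.
The remaining components then also vanish.

-9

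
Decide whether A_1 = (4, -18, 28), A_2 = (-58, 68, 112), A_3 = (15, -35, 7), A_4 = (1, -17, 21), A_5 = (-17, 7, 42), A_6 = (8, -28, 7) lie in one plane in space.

Yes

The plane through A_1, A_2, A_3 has normal n = A_1A_2 × A_1A_3 = (-378, -378, 108) and equation n·P = 8316.
Checking the remaining points: n·A_4 = 8316, n·A_5 = 8316, n·A_6 = 8316.
All equal 8316, so all 6 points lie in one plane.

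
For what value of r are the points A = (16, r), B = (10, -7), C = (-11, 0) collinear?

-9

The three points are collinear iff det[AB; AC] = 0.
This determinant is linear in r: (-21)r + (-189) = 0, so r = -9.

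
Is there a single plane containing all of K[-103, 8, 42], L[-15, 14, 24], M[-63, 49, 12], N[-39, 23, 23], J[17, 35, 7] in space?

The plane through K, L, M has normal n = KL × KM = (558, 1920, 3368) and equation n·P = 99342.
Checking the remaining points: n·N = 99862, n·J = 100262.
Since n·N = 99862 ≠ 99342, N is off the plane and the points are not all coplanar.

No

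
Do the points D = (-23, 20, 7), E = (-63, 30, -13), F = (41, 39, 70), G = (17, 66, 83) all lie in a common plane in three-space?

With D as base: DE = (-40, 10, -20), DF = (64, 19, 63), DG = (40, 46, 76).
DF × DG = (-1454, -2344, 2184).
DE · (DF × DG) = -8960.
Since -8960 ≠ 0, the four points are not coplanar.

No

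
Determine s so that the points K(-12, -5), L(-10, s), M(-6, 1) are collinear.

The three points are collinear iff det[KL; KM] = 0.
This determinant is linear in s: (-6)s + (-18) = 0, so s = -3.

-3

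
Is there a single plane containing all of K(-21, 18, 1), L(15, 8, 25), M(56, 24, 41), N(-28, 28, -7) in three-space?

Yes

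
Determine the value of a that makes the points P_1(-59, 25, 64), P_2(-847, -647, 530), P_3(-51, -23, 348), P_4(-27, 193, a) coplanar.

Normal to plane P_1P_2P_3: n = (-168480, 227520, 43200); plane equation n·P = 18393120.
Requiring n·P_4 = 18393120: (43200)a + (48460320) = 18393120.
So a = -696.

-696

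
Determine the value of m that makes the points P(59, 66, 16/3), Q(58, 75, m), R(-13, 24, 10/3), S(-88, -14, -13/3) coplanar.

-4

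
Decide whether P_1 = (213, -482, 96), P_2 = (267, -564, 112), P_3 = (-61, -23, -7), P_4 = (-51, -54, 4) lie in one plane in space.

With P_1 as base: P_1P_2 = (54, -82, 16), P_1P_3 = (-274, 459, -103), P_1P_4 = (-264, 428, -92).
P_1P_3 × P_1P_4 = (1856, 1984, 3904).
P_1P_2 · (P_1P_3 × P_1P_4) = 0.
The scalar triple product vanishes, so the four points are coplanar.

Yes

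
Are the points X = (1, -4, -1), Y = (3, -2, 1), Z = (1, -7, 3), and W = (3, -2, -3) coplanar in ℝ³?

With X as base: XY = (2, 2, 2), XZ = (0, -3, 4), XW = (2, 2, -2).
XZ × XW = (-2, 8, 6).
XY · (XZ × XW) = 24.
Since 24 ≠ 0, the four points are not coplanar.

No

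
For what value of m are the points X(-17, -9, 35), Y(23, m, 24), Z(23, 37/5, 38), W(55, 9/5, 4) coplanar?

Normal to plane XZW: n = (-2704/5, 1456, -3744/5); plane equation n·P = -150592/5.
Requiring n·Y = -150592/5: (1456)m + (-152048/5) = -150592/5.
So m = 1/5.

1/5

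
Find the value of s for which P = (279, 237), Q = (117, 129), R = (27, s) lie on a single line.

Collinearity: (R − P) must be parallel to (Q − P) = (-162, -108).
Cross-multiplying the components: (s − 237)·(-162) = (-252)·(-108).
Solving gives s = 69.

69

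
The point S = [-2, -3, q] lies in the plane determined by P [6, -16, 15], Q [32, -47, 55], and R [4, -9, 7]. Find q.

A normal to the plane is n = PQ × PR = (-32, 128, 120).
S lies in the plane iff n · PS = 0.
This gives (120)q + (120) = 0, so q = -1.

-1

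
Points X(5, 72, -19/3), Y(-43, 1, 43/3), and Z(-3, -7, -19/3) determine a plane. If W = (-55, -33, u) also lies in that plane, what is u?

56/3

A normal to the plane is n = XY × XZ = (4898/3, -496/3, 3224).
W lies in the plane iff n · XW = 0.
This gives (3224)u + (-180544/3) = 0, so u = 56/3.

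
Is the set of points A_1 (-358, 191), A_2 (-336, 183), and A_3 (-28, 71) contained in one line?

A_1A_2 = (22, -8), A_1A_3 = (330, -120).
det[A_1A_2; A_1A_3] = (22)(-120) − (-8)(330) = 0.
The determinant is zero, so the points are collinear.

Yes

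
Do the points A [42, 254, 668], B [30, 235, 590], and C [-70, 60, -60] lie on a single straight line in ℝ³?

AB = (-12, -19, -78), AC = (-112, -194, -728).
Comparing components 2 and 3: (-19)(-728) − (-78)(-194) = -1300 ≠ 0, so AB and AC are not parallel and the points are not collinear.

No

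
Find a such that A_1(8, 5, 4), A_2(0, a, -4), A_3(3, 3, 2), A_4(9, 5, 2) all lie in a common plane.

1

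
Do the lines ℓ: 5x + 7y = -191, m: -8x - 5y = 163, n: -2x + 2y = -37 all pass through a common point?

No

Intersecting ℓ and m: solving the 2×2 system gives (x, y) = (-6, -23).
Substitute into n: (-2)(-6) + (2)(-23) = -34.
But n requires -37 ≠ -34, so the three lines have no common point.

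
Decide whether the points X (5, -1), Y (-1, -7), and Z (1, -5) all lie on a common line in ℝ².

Yes

XY = (-6, -6), XZ = (-4, -4).
Twice the signed area of △XYZ is (-6)(-4) − (-6)(-4) = 0.
The triangle is degenerate (zero area), so the points are collinear.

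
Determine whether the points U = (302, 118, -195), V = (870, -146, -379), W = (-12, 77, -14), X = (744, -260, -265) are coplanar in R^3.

With U as base: UV = (568, -264, -184), UW = (-314, -41, 181), UX = (442, -378, -70).
UW × UX = (71288, 58022, 136814).
UV · (UW × UX) = 0.
The scalar triple product vanishes, so the four points are coplanar.

Yes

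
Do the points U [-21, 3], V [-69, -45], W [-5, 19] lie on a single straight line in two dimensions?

UV = (-48, -48), UW = (16, 16).
Twice the signed area of △UVW is (-48)(16) − (-48)(16) = 0.
The triangle is degenerate (zero area), so the points are collinear.

Yes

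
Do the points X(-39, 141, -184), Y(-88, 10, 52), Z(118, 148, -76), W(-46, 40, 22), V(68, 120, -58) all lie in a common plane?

The plane through X, Y, Z has normal n = XY × XZ = (-15800, 42344, 20224) and equation n·P = 2865488.
Checking the remaining points: n·W = 2865488, n·V = 2833888.
Since n·V = 2833888 ≠ 2865488, V is off the plane and the points are not all coplanar.

No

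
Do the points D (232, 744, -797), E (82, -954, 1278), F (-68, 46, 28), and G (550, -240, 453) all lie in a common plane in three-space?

With D as base: DE = (-150, -1698, 2075), DF = (-300, -698, 825), DG = (318, -984, 1250).
DF × DG = (-60700, 637350, 517164).
DE · (DF × DG) = 0.
The scalar triple product vanishes, so the four points are coplanar.

Yes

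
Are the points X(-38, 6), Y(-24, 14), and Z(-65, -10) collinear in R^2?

XY = (14, 8), XZ = (-27, -16).
det[XY; XZ] = (14)(-16) − (8)(-27) = -8.
The determinant is nonzero, so they are not collinear.

No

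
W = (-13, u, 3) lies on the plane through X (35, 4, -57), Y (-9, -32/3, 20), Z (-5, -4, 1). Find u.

-4/3

Coplanarity requires XY · (XZ × XW) = 0.
XY = (-44, -44/3, 77), XZ = (-40, -8, 58); the triple product is linear in u with coefficient -528 and constant term -704.
Setting it to zero: u = -4/3.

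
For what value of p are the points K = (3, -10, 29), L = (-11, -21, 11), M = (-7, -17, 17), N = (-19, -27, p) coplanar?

The points are coplanar iff KL · (KM × KN) = 0.
Expanding, this is linear in p: (-12)p + (12) = 0.
So p = 1.

1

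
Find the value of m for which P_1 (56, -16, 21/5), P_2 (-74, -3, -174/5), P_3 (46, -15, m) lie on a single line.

6/5

Direction P_1P_2 = (-130, 13, -39). From the x-coordinate of P_3, the parameter along the line is τ = (46 − 56)/(-130) = 1/13.
Then m = 21/5 + 1/13·(-39) = 6/5.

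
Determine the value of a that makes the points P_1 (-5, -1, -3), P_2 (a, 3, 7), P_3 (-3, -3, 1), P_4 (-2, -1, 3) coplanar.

0

Coplanarity ⇔ det[P_1P_2; P_1P_3; P_1P_4] = 0.
Expanding, this is linear in a: (-12)a + (0) = 0.
So a = 0.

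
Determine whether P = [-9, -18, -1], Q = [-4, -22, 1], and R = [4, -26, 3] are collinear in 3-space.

No

PQ = (5, -4, 2), PR = (13, -8, 4).
PQ × PR = (0, 6, 12).
The cross product is nonzero, so the points do not lie on one line.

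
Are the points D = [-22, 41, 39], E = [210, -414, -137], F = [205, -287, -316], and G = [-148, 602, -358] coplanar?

The four points are coplanar iff the 3×3 determinant with rows DE, DF, DG is zero.
Rows: (232, -455, -176), (227, -328, -355), (-126, 561, -397).
Expanding along the first row: (232)(329371) − (-455)(-134849) + (-176)(86019) = -81567.
Nonzero ⇒ not coplanar.

No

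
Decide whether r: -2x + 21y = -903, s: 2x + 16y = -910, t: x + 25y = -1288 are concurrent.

Yes

Intersecting r and s: solving the 2×2 system gives (x, y) = (-63, -49).
Substitute into t: (1)(-63) + (25)(-49) = -1288.
This equals -1288, so (-63, -49) lies on all three lines and they are concurrent.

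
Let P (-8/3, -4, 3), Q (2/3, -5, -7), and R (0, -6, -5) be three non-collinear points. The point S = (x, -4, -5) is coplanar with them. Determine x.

0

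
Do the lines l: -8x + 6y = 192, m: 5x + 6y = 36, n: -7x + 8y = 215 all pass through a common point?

No

Intersecting l and m: solving the 2×2 system gives (x, y) = (-12, 16).
Substitute into n: (-7)(-12) + (8)(16) = 212.
But n requires 215 ≠ 212, so the three lines have no common point.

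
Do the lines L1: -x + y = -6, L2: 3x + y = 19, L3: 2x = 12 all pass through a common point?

Lines aᵢx + bᵢy = cᵢ with pairwise distinct directions are concurrent exactly when det[aᵢ bᵢ cᵢ] = 0.
Here the determinant is 2.
Nonzero, so no common point exists.

No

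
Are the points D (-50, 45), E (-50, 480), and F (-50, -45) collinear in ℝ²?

DE = (0, 435), DF = (0, -90).
det[DE; DF] = (0)(-90) − (435)(0) = 0.
The determinant is zero, so the points are collinear.

Yes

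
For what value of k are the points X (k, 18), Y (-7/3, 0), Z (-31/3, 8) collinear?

-61/3

The three points are collinear iff det[XY; XZ] = 0.
This determinant is linear in k: (-8)k + (-488/3) = 0, so k = -61/3.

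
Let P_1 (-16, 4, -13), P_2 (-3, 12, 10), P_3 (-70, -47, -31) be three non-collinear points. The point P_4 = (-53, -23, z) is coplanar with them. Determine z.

-60

A normal to the plane is n = P_1P_2 × P_1P_3 = (1029, -1008, -231).
P_4 lies in the plane iff n · P_1P_4 = 0.
This gives (-231)z + (-13860) = 0, so z = -60.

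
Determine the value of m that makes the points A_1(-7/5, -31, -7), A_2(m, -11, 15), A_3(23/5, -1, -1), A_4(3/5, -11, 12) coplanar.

Normal to plane A_1A_3A_4: n = (450, -102, 60); plane equation n·P = 2112.
Requiring n·A_2 = 2112: (450)m + (2022) = 2112.
So m = 1/5.

1/5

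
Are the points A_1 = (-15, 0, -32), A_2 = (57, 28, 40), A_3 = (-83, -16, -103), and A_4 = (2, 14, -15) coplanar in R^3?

With A_1 as base: A_1A_2 = (72, 28, 72), A_1A_3 = (-68, -16, -71), A_1A_4 = (17, 14, 17).
A_1A_3 × A_1A_4 = (722, -51, -680).
A_1A_2 · (A_1A_3 × A_1A_4) = 1596.
Since 1596 ≠ 0, the four points are not coplanar.

No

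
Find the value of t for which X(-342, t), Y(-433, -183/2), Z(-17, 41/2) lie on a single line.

Collinearity: (X − Y) must be parallel to (Z − Y) = (416, 112).
Cross-multiplying the components: (t − (-183/2))·(416) = (91)·(112).
Solving gives t = -67.

-67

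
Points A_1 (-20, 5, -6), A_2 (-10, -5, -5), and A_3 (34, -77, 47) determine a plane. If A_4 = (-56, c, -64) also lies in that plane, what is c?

73

A normal to the plane is n = A_1A_2 × A_1A_3 = (-448, -476, -280).
A_4 lies in the plane iff n · A_1A_4 = 0.
This gives (-476)c + (34748) = 0, so c = 73.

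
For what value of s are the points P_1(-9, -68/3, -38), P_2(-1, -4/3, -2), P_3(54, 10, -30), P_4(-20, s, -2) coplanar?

-10

Coplanarity ⇔ det[P_1P_2; P_1P_3; P_1P_4] = 0.
Expanding, this is linear in s: (2204)s + (22040) = 0.
So s = -10.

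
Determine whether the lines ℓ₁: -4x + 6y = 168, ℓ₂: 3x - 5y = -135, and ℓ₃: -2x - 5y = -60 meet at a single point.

Yes

Intersecting ℓ₁ and ℓ₂: solving the 2×2 system gives (x, y) = (-15, 18).
Substitute into ℓ₃: (-2)(-15) + (-5)(18) = -60.
This equals -60, so (-15, 18) lies on all three lines and they are concurrent.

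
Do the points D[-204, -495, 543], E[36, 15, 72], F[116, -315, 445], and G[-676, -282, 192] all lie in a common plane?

With D as base: DE = (240, 510, -471), DF = (320, 180, -98), DG = (-472, 213, -351).
DF × DG = (-42306, 158576, 153120).
DE · (DF × DG) = -1399200.
Since -1399200 ≠ 0, the four points are not coplanar.

No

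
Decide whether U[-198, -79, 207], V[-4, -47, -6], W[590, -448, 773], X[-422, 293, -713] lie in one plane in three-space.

No

The four points are coplanar iff the 3×3 determinant with rows UV, UW, UX is zero.
Rows: (194, 32, -213), (788, -369, 566), (-224, 372, -920).
Expanding along the first row: (194)(128928) − (32)(-598176) + (-213)(210480) = -678576.
Nonzero ⇒ not coplanar.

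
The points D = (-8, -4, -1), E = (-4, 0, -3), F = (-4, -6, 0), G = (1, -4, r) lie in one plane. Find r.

-1

Normal to plane DEF: n = (0, -12, -24); plane equation n·P = 72.
Requiring n·G = 72: (-24)r + (48) = 72.
So r = -1.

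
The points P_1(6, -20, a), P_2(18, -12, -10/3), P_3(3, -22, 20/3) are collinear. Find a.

14/3

Collinearity requires P_1P_2 × P_1P_3 = 0; each component is linear in a.
The x-component gives (-10)a + (140/3) = 0, so a = 14/3.
The remaining components then also vanish.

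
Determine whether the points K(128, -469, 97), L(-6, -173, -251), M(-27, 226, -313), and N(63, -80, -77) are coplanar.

A normal to the plane through K, L, M is n = KL × KM = (120500, -1000, -47250).
The plane has equation n·P = 11309750. For N: n·N = 11309750.
Equal, so N lies in the plane and all four are coplanar.

Yes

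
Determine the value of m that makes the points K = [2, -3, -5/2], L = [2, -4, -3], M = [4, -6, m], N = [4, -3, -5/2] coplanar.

Normal to plane KLN: n = (0, -1, 2); plane equation n·P = -2.
Requiring n·M = -2: (2)m + (6) = -2.
So m = -4.

-4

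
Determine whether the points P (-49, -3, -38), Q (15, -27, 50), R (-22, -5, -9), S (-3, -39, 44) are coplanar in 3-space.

Yes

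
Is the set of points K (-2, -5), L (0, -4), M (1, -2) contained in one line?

KL = (2, 1), KM = (3, 3).
det[KL; KM] = (2)(3) − (1)(3) = 3.
The determinant is nonzero, so they are not collinear.

No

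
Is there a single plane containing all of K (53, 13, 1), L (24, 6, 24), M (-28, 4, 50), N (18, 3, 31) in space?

With K as base: KL = (-29, -7, 23), KM = (-81, -9, 49), KN = (-35, -10, 30).
KM × KN = (220, 715, 495).
KL · (KM × KN) = 0.
The scalar triple product vanishes, so the four points are coplanar.

Yes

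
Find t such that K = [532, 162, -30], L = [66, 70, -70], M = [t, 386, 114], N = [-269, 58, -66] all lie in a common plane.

Coplanarity ⇔ det[KL; KM; KN] = 0.
Expanding, this is linear in t: (848)t + (-237440) = 0.
So t = 280.

280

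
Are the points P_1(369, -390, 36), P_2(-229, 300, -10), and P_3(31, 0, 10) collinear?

Yes

P_1P_2 = (-598, 690, -46), P_1P_3 = (-338, 390, -26).
Each component of P_1P_3 is 13/23 times the corresponding component of P_1P_2, so P_1P_3 = 13/23·P_1P_2 and the points are collinear.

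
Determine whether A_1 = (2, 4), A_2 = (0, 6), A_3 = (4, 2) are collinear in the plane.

Yes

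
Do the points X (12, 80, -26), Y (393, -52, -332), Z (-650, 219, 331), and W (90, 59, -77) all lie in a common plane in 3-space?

The four points are coplanar iff the 3×3 determinant with rows XY, XZ, XW is zero.
Rows: (381, -132, -306), (-662, 139, 357), (78, -21, -51).
Expanding along the first row: (381)(408) − (-132)(5916) + (-306)(3060) = 0.
Zero determinant ⇒ coplanar.

Yes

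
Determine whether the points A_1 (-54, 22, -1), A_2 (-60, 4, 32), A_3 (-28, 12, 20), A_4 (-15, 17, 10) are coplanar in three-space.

With A_1 as base: A_1A_2 = (-6, -18, 33), A_1A_3 = (26, -10, 21), A_1A_4 = (39, -5, 11).
A_1A_3 × A_1A_4 = (-5, 533, 260).
A_1A_2 · (A_1A_3 × A_1A_4) = -984.
Since -984 ≠ 0, the four points are not coplanar.

No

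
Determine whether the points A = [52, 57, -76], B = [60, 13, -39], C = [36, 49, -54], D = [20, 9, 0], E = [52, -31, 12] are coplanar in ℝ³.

The plane through A, B, C has normal n = AB × AC = (-672, -768, -768) and equation n·P = -20352.
Checking the remaining points: n·D = -20352, n·E = -20352.
All equal -20352, so all 5 points lie in one plane.

Yes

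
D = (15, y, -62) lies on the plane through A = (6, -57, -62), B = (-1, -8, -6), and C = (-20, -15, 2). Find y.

-50

Coplanarity requires AB · (AC × AD) = 0.
AB = (-7, 49, 56), AC = (-26, 42, 64); the triple product is linear in y with coefficient -1008 and constant term -50400.
Setting it to zero: y = -50.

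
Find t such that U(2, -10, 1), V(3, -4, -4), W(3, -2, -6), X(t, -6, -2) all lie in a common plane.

Normal to plane UVW: n = (-2, 2, 2); plane equation n·P = -22.
Requiring n·X = -22: (-2)t + (-16) = -22.
So t = 3.

3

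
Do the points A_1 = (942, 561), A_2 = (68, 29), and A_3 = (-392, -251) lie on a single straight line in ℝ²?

Yes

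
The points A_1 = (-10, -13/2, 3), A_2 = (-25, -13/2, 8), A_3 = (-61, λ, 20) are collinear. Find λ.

-13/2

Direction A_1A_2 = (-15, 0, 5). From the x-coordinate of A_3, the parameter along the line is τ = (-61 − (-10))/(-15) = 17/5.
Then λ = (-13/2) + 17/5·(0) = -13/2.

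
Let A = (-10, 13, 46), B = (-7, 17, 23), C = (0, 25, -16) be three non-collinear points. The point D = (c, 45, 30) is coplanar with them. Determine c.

38

Coplanarity requires AB · (AC × AD) = 0.
AB = (3, 4, -23), AC = (10, 12, -62); the triple product is linear in c with coefficient 28 and constant term -1064.
Setting it to zero: c = 38.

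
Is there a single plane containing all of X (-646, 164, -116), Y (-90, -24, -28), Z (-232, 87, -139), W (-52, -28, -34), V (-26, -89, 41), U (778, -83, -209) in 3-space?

The plane through X, Y, Z has normal n = XY × XZ = (11100, 49220, 35020) and equation n·P = -3160840.
Checking the remaining points: n·W = -3146040, n·V = -3233360, n·U = -2768640.
Since n·W = -3146040 ≠ -3160840, W is off the plane and the points are not all coplanar.

No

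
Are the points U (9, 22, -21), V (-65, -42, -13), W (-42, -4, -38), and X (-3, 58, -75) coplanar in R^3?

With U as base: UV = (-74, -64, 8), UW = (-51, -26, -17), UX = (-12, 36, -54).
UW × UX = (2016, -2550, -2148).
UV · (UW × UX) = -3168.
Since -3168 ≠ 0, the four points are not coplanar.

No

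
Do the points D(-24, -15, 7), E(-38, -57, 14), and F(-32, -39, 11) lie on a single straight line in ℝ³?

Yes

DE = (-14, -42, 7), DF = (-8, -24, 4).
Each component of DF is 4/7 times the corresponding component of DE, so DF = 4/7·DE and the points are collinear.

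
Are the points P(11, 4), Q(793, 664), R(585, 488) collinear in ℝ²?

No

PQ = (782, 660), PR = (574, 484).
If collinear, PR would be a scalar multiple of PQ. But (782)·(484) ≠ (660)·(574) (difference -352), so they are not parallel; the points are not collinear.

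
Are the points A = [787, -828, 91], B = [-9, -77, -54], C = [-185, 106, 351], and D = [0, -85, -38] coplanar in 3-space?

A normal to the plane through A, B, C is n = AB × AC = (330690, 347900, -13492).
The plane has equation n·P = -29035942. For D: n·D = -29058804.
-29058804 ≠ -29035942, so D is off the plane.

No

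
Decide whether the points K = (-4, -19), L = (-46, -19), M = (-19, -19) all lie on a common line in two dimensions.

Yes

KL = (-42, 0), KM = (-15, 0).
det[KL; KM] = (-42)(0) − (0)(-15) = 0.
The determinant is zero, so the points are collinear.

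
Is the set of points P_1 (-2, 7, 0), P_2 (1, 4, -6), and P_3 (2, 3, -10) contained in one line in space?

P_1P_2 = (3, -3, -6), P_1P_3 = (4, -4, -10).
P_1P_2 × P_1P_3 = (6, 6, 0).
The cross product is nonzero, so the points do not lie on one line.

No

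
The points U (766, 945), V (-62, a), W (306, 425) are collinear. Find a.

9

Collinearity: (V − U) must be parallel to (W − U) = (-460, -520).
Cross-multiplying the components: (a − 945)·(-460) = (-828)·(-520).
Solving gives a = 9.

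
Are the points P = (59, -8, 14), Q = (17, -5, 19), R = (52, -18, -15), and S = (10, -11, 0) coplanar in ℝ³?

No

A normal to the plane through P, Q, R is n = PQ × PR = (-37, -1253, 441).
The plane has equation n·X = 14015. For S: n·S = 13413.
13413 ≠ 14015, so S is off the plane.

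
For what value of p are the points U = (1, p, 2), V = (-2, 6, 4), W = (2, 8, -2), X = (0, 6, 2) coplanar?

The points are coplanar iff UV · (UW × UX) = 0.
Expanding, this is linear in p: (4)p + (-20) = 0.
So p = 5.

5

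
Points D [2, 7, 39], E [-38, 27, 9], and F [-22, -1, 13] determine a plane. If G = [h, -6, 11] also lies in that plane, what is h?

-22

Coplanarity requires DE · (DF × DG) = 0.
DE = (-40, 20, -30), DF = (-24, -8, -26); the triple product is linear in h with coefficient -760 and constant term -16720.
Setting it to zero: h = -22.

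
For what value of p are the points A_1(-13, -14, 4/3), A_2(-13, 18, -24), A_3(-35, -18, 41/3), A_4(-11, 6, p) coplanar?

-46/3

The points are coplanar iff A_1A_2 · (A_1A_3 × A_1A_4) = 0.
Expanding, this is linear in p: (704)p + (32384/3) = 0.
So p = -46/3.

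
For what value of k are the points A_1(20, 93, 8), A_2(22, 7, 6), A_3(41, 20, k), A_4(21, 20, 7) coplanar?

-13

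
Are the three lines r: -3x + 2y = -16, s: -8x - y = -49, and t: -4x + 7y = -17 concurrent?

Yes

The three lines meet at one point iff the augmented coefficient matrix [aᵢ bᵢ cᵢ] has rank < 3, i.e. its determinant vanishes.
Here the determinant is 0.
It vanishes, so the lines are concurrent at (6, 1).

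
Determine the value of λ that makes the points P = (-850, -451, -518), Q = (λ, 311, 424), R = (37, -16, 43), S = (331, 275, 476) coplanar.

915

Coplanarity ⇔ det[PQ; PR; PS] = 0.
Expanding, this is linear in λ: (25104)λ + (-22970160) = 0.
So λ = 915.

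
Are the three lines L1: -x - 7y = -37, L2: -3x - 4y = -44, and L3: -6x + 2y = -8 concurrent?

No

Intersecting L1 and L2: solving the 2×2 system gives (x, y) = (160/17, 67/17).
Substitute into L3: (-6)(160/17) + (2)(67/17) = -826/17.
But L3 requires -8 ≠ -826/17, so the three lines have no common point.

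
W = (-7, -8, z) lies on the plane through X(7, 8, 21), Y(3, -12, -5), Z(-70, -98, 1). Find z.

A normal to the plane is n = XY × XZ = (-2356, 1922, -1116).
W lies in the plane iff n · XW = 0.
This gives (-1116)z + (25668) = 0, so z = 23.

23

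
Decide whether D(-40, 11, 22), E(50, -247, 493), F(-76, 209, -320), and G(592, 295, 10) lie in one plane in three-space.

A normal to the plane through D, E, F is n = DE × DF = (-5022, 13824, 8532).
The plane has equation n·P = 540648. For G: n·G = 1190376.
1190376 ≠ 540648, so G is off the plane.

No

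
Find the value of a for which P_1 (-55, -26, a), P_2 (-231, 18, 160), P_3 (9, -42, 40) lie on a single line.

Collinearity requires P_1P_2 × P_1P_3 = 0; each component is linear in a.
The x-component gives (-60)a + (4320) = 0, so a = 72.
The remaining components then also vanish.

72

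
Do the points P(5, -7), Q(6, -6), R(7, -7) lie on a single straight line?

No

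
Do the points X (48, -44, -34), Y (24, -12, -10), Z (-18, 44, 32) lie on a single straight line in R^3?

XY = (-24, 32, 24), XZ = (-66, 88, 66).
Each component of XZ is 11/4 times the corresponding component of XY, so XZ = 11/4·XY and the points are collinear.

Yes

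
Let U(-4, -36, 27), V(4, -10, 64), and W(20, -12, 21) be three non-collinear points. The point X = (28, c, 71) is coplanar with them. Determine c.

20

Coplanarity requires UV · (UW × UX) = 0.
UV = (8, 26, 37), UW = (24, 24, -6); the triple product is linear in c with coefficient 936 and constant term -18720.
Setting it to zero: c = 20.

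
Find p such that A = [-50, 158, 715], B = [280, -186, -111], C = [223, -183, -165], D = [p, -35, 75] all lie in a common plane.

Normal to plane ABC: n = (21054, 64902, -18618); plane equation n·P = -4110054.
Requiring n·D = -4110054: (21054)p + (-3667920) = -4110054.
So p = -21.

-21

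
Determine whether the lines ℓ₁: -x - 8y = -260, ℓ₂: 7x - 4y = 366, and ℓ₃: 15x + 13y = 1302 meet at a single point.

No

Intersecting ℓ₁ and ℓ₂: solving the 2×2 system gives (x, y) = (992/15, 727/30).
Substitute into ℓ₃: (15)(992/15) + (13)(727/30) = 39211/30.
But ℓ₃ requires 1302 ≠ 39211/30, so the three lines have no common point.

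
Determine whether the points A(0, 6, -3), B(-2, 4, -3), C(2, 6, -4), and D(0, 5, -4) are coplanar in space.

A normal to the plane through A, B, C is n = AB × AC = (2, -2, 4).
The plane has equation n·P = -24. For D: n·D = -26.
-26 ≠ -24, so D is off the plane.

No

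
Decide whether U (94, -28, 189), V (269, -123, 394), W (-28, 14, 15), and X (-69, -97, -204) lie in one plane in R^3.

A normal to the plane through U, V, W is n = UV × UW = (7920, 5440, -4240).
The plane has equation n·P = -209200. For X: n·X = -209200.
Equal, so X lies in the plane and all four are coplanar.

Yes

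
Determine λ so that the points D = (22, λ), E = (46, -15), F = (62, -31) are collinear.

9

Collinearity: (D − E) must be parallel to (F − E) = (16, -16).
Cross-multiplying the components: (λ − (-15))·(16) = (-24)·(-16).
Solving gives λ = 9.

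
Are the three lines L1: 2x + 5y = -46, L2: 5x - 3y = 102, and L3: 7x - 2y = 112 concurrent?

Yes

Intersecting L1 and L2: solving the 2×2 system gives (x, y) = (12, -14).
Substitute into L3: (7)(12) + (-2)(-14) = 112.
This equals 112, so (12, -14) lies on all three lines and they are concurrent.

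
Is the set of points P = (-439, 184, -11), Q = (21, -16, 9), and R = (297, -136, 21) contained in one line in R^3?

PQ = (460, -200, 20), PR = (736, -320, 32).
Each component of PR is 8/5 times the corresponding component of PQ, so PR = 8/5·PQ and the points are collinear.

Yes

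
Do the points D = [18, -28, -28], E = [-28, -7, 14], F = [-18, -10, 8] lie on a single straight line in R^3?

No

DE = (-46, 21, 42), DF = (-36, 18, 36).
Comparing components 3 and 1: (42)(-36) − (-46)(36) = 144 ≠ 0, so DE and DF are not parallel and the points are not collinear.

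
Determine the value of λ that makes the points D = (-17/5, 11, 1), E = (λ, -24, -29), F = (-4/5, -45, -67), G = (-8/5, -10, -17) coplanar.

Normal to plane DFG: n = (-420, -378/5, 231/5); plane equation n·P = 3213/5.
Requiring n·E = 3213/5: (-420)λ + (2373/5) = 3213/5.
So λ = -2/5.

-2/5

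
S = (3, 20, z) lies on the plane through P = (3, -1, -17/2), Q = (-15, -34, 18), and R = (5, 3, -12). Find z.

-87/2

Coplanarity requires PQ · (PR × PS) = 0.
PQ = (-18, -33, 53/2), PR = (2, 4, -7/2); the triple product is linear in z with coefficient -6 and constant term -261.
Setting it to zero: z = -87/2.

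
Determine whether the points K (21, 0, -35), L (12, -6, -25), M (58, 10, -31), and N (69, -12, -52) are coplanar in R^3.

A normal to the plane through K, L, M is n = KL × KM = (-124, 406, 132).
The plane has equation n·P = -7224. For N: n·N = -20292.
-20292 ≠ -7224, so N is off the plane.

No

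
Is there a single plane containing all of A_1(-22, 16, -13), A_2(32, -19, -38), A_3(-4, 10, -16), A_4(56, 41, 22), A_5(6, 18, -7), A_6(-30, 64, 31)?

The plane through A_1, A_2, A_3 has normal n = A_1A_2 × A_1A_3 = (-45, -288, 306) and equation n·P = -7596.
Checking the remaining points: n·A_4 = -7596, n·A_5 = -7596, n·A_6 = -7596.
All equal -7596, so all 6 points lie in one plane.

Yes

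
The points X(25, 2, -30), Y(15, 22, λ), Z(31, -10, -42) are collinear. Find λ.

Collinearity requires XY × XZ = 0; each component is linear in λ.
The x-component gives (12)λ + (120) = 0, so λ = -10.
The remaining components then also vanish.

-10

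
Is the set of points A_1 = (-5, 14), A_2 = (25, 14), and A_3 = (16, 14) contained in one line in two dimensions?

A_1A_2 = (30, 0), A_1A_3 = (21, 0).
Checking proportionality: A_1A_3 = 7/10·A_1A_2, so the vectors are parallel and the points are collinear.

Yes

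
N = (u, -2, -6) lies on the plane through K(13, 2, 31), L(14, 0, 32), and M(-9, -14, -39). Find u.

0

A normal to the plane is n = KL × KM = (156, 48, -60).
N lies in the plane iff n · KN = 0.
This gives (156)u + (0) = 0, so u = 0.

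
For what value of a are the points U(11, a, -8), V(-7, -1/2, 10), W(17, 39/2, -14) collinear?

Collinearity requires UV × UW = 0; each component is linear in a.
The x-component gives (24)a + (-348) = 0, so a = 29/2.
The remaining components then also vanish.

29/2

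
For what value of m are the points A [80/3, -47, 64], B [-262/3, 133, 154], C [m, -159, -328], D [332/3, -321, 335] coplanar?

514/3

Normal to plane ABD: n = (73440, 38454, 16116); plane equation n·P = 1182486.
Requiring n·C = 1182486: (73440)m + (-11400234) = 1182486.
So m = 514/3.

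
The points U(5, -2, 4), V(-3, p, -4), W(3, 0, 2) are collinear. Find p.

6

Collinearity requires UV × UW = 0; each component is linear in p.
The x-component gives (-2)p + (12) = 0, so p = 6.
The remaining components then also vanish.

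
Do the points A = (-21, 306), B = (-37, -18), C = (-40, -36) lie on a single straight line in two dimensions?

AB = (-16, -324), AC = (-19, -342).
det[AB; AC] = (-16)(-342) − (-324)(-19) = -684.
The determinant is nonzero, so they are not collinear.

No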